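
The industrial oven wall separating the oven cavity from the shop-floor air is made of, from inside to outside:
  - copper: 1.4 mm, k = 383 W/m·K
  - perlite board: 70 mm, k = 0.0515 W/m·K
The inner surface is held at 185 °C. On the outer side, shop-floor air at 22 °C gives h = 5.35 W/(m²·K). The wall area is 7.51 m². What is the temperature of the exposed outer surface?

Using the resistance-network approach (series):
R_copper = L/(kA) = 0.0014/(383×7.51) = 4.867×10^-7 K/W
R_perlite board = L/(kA) = 0.07/(0.0515×7.51) = 0.181 K/W
R_outer film = 1/(h_o·A) = 1/(5.35×7.51) = 0.02489 K/W
R_total = 0.2059 K/W;  Q = ΔT/R_total = 163/0.2059 = 791.7 W
T_interface = T_inner − Q·ΣR(inner→interface) = 185 − 792×0.181

T ≈ 41.7 °C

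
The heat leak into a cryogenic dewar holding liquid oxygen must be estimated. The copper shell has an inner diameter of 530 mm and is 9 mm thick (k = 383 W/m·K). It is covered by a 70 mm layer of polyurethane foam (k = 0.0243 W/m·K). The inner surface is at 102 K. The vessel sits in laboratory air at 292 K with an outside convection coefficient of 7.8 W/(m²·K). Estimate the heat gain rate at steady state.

Q ≈ 75.4 W

For a spherical shell R = (1/r₁ − 1/r₂)/(4πk); film R = 1/(h·4πr²). In series:
R_copper shell = (1/0.265 − 1/0.274)/(4π×383) = 2.575×10^-5 K/W
R_polyurethane foam = (1/0.274 − 1/0.344)/(4π×0.0243) = 2.432 K/W
R_outer film = 1/(h·4πr_o²) = 1/(7.8×4π×0.344²) = 0.08621 K/W
R_total = 2.518 K/W
Q = ΔT/R_total = 190/2.518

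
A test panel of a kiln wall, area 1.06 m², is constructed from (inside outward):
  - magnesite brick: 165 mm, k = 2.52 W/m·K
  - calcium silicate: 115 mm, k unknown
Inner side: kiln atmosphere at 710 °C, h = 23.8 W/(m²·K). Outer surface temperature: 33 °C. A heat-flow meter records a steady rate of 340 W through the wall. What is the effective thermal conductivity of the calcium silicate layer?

k ≈ 0.0574 W/(m·K)

Model the wall as resistances in series:
R_inner film = 1/(h_i·A) = 1/(23.8×1.06) = 0.03964 K/W
R_magnesite brick = L/(kA) = 0.165/(2.52×1.06) = 0.06177 K/W
Sum of known resistances R_other = 0.1014 K/W
Total R = ΔT/Q = 677/340 = 1.991 K/W
R_calcium silicate = R_total − R_other = 1.89 K/W
k = L/(R·A) = 0.115/(1.89×1.06)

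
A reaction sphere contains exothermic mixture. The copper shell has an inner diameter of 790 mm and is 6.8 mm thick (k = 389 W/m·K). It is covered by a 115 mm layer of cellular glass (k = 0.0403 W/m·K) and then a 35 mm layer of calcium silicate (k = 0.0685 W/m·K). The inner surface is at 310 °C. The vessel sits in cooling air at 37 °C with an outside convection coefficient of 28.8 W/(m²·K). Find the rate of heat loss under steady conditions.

Q ≈ 219 W

Spherical conduction: R = (1/r_in − 1/r_out)/(4πk) per layer; series-sum.
R_copper shell = (1/0.395 − 1/0.4018)/(4π×389) = 8.765×10^-6 K/W
R_cellular glass = (1/0.4018 − 1/0.5168)/(4π×0.0403) = 1.094 K/W
R_calcium silicate = (1/0.5168 − 1/0.5518)/(4π×0.0685) = 0.1426 K/W
R_outer film = 1/(h·4πr_o²) = 1/(28.8×4π×0.5518²) = 0.009075 K/W
R_total = 1.245 K/W
Q = ΔT/R_total = 273/1.245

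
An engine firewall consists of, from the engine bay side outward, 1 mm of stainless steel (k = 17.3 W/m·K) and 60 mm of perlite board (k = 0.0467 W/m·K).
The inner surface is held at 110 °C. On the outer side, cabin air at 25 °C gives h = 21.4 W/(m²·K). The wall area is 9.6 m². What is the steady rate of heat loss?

Thermal resistances in series:
R_stainless steel = L/(kA) = 0.001/(17.3×9.6) = 6.021×10^-6 K/W
R_perlite board = L/(kA) = 0.06/(0.0467×9.6) = 0.1338 K/W
R_outer film = 1/(h_o·A) = 1/(21.4×9.6) = 0.004868 K/W
R_total = 0.1387 K/W
Q = ΔT / R_total = 85 / 0.1387

Q ≈ 613 W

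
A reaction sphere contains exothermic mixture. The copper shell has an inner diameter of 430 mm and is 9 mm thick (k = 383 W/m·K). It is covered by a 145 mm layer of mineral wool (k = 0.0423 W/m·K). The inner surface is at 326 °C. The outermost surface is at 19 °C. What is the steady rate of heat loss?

Radial (spherical) resistances in series:
R_copper shell = (1/0.215 − 1/0.224)/(4π×383) = 3.883×10^-5 K/W
R_mineral wool = (1/0.224 − 1/0.369)/(4π×0.0423) = 3.3 K/W
R_total = 3.3 K/W
Q = ΔT/R_total = 307/3.3

Q ≈ 93 W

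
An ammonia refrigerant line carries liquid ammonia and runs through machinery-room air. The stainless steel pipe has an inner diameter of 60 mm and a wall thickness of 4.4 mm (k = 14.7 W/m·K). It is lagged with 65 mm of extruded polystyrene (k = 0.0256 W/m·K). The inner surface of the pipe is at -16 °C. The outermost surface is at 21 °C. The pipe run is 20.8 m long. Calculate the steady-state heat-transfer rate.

Q ≈ 117 W

For a radial system each layer contributes R = ln(r_out/r_in)/(2πkL); films add R = 1/(hA).
R_stainless steel pipe wall = ln(34.4/30)/(2π×14.7×20.8) = 7.124×10^-5 K/W
R_extruded polystyrene = ln(99.4/34.4)/(2π×0.0256×20.8) = 0.3172 K/W
R_total = 0.3172 K/W
Q = ΔT/R_total = 37/0.3172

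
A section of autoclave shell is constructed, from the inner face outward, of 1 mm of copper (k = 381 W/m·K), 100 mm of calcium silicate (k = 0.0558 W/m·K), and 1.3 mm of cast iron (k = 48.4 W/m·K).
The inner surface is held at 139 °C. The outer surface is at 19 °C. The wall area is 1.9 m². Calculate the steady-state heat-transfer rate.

Q ≈ 127 W

Using the resistance-network approach (series):
R_copper = L/(kA) = 0.001/(381×1.9) = 1.381×10^-6 K/W
R_calcium silicate = L/(kA) = 0.1/(0.0558×1.9) = 0.9432 K/W
R_cast iron = L/(kA) = 0.0013/(48.4×1.9) = 1.414×10^-5 K/W
R_total = 0.9432 K/W
Q = ΔT / R_total = 120 / 0.9432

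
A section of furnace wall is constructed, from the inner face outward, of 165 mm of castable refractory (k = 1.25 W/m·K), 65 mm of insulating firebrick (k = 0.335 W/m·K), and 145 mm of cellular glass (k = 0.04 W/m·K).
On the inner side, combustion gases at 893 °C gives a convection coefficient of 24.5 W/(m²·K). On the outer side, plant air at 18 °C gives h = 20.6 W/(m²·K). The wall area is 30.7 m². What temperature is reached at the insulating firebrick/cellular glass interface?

T ≈ 814 °C

Thermal resistances in series:
R_inner film = 1/(h_i·A) = 1/(24.5×30.7) = 0.00133 K/W
R_castable refractory = L/(kA) = 0.165/(1.25×30.7) = 0.0043 K/W
R_insulating firebrick = L/(kA) = 0.065/(0.335×30.7) = 0.00632 K/W
R_cellular glass = L/(kA) = 0.145/(0.04×30.7) = 0.1181 K/W
R_outer film = 1/(h_o·A) = 1/(20.6×30.7) = 0.001581 K/W
R_total = 0.1316 K/W;  Q = ΔT/R_total = 875/0.1316 = 6648 W
T_interface = T_inner − Q·ΣR(inner→interface) = 893 − 6650×0.01195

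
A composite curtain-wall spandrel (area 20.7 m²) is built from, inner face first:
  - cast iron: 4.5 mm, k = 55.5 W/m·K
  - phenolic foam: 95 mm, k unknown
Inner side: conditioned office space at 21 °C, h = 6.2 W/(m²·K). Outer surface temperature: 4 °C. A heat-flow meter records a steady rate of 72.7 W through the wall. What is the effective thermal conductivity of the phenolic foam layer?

Treating each layer as a thermal resistance in series:
R_inner film = 1/(h_i·A) = 1/(6.2×20.7) = 0.007792 K/W
R_cast iron = L/(kA) = 0.0045/(55.5×20.7) = 3.917×10^-6 K/W
Sum of known resistances R_other = 0.007796 K/W
Total R = ΔT/Q = 17/72.7 = 0.2338 K/W
R_phenolic foam = R_total − R_other = 0.226 K/W
k = L/(R·A) = 0.095/(0.226×20.7)

k ≈ 0.0203 W/(m·K)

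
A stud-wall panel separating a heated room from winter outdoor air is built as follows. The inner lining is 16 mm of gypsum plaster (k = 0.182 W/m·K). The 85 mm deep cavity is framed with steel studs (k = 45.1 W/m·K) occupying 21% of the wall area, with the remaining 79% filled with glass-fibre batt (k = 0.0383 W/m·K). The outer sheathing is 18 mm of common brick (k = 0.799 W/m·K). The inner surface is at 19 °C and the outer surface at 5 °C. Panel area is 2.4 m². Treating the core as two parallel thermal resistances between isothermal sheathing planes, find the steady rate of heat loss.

Q ≈ 281 W

Sheathing layers in series; stud and cavity paths in parallel between them.
R_inner = 0.016/(0.182×2.4) = 0.03663 K/W
R_stud  = 0.085/(45.1×0.21×2.4) = 0.003739 K/W
R_cav   = 0.085/(0.0383×0.79×2.4) = 1.171 K/W
1/R_core = 1/R_stud + 1/R_cav → R_core = 0.003728 K/W
R_outer = 0.018/(0.799×2.4) = 0.009387 K/W
R_total = 0.04974 K/W
Q = ΔT/R_total = 14/0.04974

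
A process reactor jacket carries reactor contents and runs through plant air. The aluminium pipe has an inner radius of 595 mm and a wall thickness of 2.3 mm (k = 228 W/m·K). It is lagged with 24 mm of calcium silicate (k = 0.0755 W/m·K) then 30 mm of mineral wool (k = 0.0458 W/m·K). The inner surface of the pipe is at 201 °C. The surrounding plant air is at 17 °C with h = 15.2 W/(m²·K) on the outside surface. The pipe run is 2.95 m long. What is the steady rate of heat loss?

Q ≈ 2060 W

For a radial system each layer contributes R = ln(r_out/r_in)/(2πkL); films add R = 1/(hA).
R_aluminium pipe wall = ln(597.3/595)/(2π×228×2.95) = 9.129×10^-7 K/W
R_calcium silicate = ln(621.3/597.3)/(2π×0.0755×2.95) = 0.02815 K/W
R_mineral wool = ln(651.3/621.3)/(2π×0.0458×2.95) = 0.05555 K/W
R_outer film = 1/(h_o·2πr_oL) = 1/(15.2×2π×0.6513×2.95) = 0.00545 K/W
R_total = 0.08915 K/W
Q = ΔT/R_total = 184/0.08915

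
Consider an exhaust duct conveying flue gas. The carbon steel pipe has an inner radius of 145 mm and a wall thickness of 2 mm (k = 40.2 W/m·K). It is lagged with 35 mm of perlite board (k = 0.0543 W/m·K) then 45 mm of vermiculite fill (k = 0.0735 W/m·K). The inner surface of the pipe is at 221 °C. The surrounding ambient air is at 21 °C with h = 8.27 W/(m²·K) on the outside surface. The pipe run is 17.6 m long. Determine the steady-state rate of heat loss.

Treating each annulus and film as a series resistance:
R_carbon steel pipe wall = ln(147/145)/(2π×40.2×17.6) = 3.082×10^-6 K/W
R_perlite board = ln(182/147)/(2π×0.0543×17.6) = 0.03557 K/W
R_vermiculite fill = ln(227/182)/(2π×0.0735×17.6) = 0.02718 K/W
R_outer film = 1/(h_o·2πr_oL) = 1/(8.27×2π×0.227×17.6) = 0.004817 K/W
R_total = 0.06757 K/W
Q = ΔT/R_total = 200/0.06757

Q ≈ 2960 W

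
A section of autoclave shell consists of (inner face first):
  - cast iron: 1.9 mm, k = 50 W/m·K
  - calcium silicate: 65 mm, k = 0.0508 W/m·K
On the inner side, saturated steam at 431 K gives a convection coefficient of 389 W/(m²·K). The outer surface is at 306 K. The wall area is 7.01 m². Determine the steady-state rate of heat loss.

Thermal resistances in series:
R_inner film = 1/(h_i·A) = 1/(389×7.01) = 3.667×10^-4 K/W
R_cast iron = L/(kA) = 0.0019/(50×7.01) = 5.421×10^-6 K/W
R_calcium silicate = L/(kA) = 0.065/(0.0508×7.01) = 0.1825 K/W
R_total = 0.1829 K/W
Q = ΔT / R_total = 125 / 0.1829

Q ≈ 683 W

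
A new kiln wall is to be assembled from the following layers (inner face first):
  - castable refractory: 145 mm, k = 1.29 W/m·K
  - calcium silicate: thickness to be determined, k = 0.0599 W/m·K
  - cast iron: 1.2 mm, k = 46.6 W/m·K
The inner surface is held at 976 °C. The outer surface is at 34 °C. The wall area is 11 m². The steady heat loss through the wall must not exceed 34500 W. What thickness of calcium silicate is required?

Treating each layer as a thermal resistance in series:
R_castable refractory = L/(kA) = 0.145/(1.29×11) = 0.01022 K/W
R_cast iron = L/(kA) = 0.0012/(46.6×11) = 2.341×10^-6 K/W
Sum of the known resistances R_other = 0.01022 K/W
Required total resistance R_tot = ΔT/Q_allow = 942/34500 = 0.0273 K/W
R_calcium silicate = R_tot − R_other = 0.01708 K/W
L = R·k·A = 0.01708×0.0599×11

L ≈ 11.3 mm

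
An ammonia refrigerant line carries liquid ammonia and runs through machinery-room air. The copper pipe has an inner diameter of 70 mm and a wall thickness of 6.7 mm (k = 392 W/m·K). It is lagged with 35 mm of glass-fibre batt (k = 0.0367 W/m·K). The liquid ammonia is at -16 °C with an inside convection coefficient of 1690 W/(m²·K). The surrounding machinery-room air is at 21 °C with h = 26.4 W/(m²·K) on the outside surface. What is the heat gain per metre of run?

Per-layer cylindrical resistances, series-summed:
R_inner film = 1/(h_i·2πr₁L) = 1/(1690×2π×0.035×1) = 0.002691 K/W
R_copper pipe wall = ln(41.7/35)/(2π×392×1) = 7.111×10^-5 K/W
R_glass-fibre batt = ln(76.7/41.7)/(2π×0.0367×1) = 2.643 K/W
R_outer film = 1/(h_o·2πr_oL) = 1/(26.4×2π×0.0767×1) = 0.0786 K/W
R_total = 2.724 K/W
Q = ΔT/R_total = 37/2.724

q′ ≈ 13.6 W/m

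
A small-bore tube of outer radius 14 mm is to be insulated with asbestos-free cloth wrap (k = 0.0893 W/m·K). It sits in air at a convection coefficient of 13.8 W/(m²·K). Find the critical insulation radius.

r_cr ≈ 6.47 mm

For a cylinder r_cr = k/h = 0.0893/13.8
r_cr = 6.47 mm; since the bare radius (14 mm) is above r_cr, any added insulation will reduce heat loss.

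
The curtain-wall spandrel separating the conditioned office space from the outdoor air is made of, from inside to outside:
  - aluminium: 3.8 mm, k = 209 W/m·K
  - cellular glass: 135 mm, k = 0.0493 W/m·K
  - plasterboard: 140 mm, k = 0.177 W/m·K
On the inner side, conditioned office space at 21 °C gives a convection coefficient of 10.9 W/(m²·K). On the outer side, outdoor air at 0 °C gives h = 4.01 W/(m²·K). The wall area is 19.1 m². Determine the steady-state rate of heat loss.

Q ≈ 104 W

Series thermal resistances:
R_inner film = 1/(h_i·A) = 1/(10.9×19.1) = 0.004803 K/W
R_aluminium = L/(kA) = 0.0038/(209×19.1) = 9.519×10^-7 K/W
R_cellular glass = L/(kA) = 0.135/(0.0493×19.1) = 0.1434 K/W
R_plasterboard = L/(kA) = 0.14/(0.177×19.1) = 0.04141 K/W
R_outer film = 1/(h_o·A) = 1/(4.01×19.1) = 0.01306 K/W
R_total = 0.2026 K/W
Q = ΔT / R_total = 21 / 0.2026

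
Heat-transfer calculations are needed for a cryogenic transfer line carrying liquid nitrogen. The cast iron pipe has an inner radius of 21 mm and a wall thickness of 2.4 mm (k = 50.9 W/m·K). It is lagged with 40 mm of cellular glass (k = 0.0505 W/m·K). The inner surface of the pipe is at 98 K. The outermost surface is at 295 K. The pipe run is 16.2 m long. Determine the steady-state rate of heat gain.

Q ≈ 1020 W

For a radial system each layer contributes R = ln(r_out/r_in)/(2πkL); films add R = 1/(hA).
R_cast iron pipe wall = ln(23.4/21)/(2π×50.9×16.2) = 2.089×10^-5 K/W
R_cellular glass = ln(63.4/23.4)/(2π×0.0505×16.2) = 0.1939 K/W
R_total = 0.1939 K/W
Q = ΔT/R_total = 197/0.1939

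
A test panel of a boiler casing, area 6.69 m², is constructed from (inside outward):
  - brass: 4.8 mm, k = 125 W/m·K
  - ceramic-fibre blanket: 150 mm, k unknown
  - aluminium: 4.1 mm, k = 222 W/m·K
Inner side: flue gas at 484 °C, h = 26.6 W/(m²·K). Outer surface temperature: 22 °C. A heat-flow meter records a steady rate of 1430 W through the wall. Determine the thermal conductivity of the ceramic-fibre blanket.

k ≈ 0.0706 W/(m·K)

Series thermal resistances:
R_inner film = 1/(h_i·A) = 1/(26.6×6.69) = 0.005619 K/W
R_brass = L/(kA) = 0.0048/(125×6.69) = 5.74×10^-6 K/W
R_aluminium = L/(kA) = 0.0041/(222×6.69) = 2.761×10^-6 K/W
Sum of known resistances R_other = 0.005628 K/W
Total R = ΔT/Q = 462/1430 = 0.3231 K/W
R_ceramic-fibre blanket = R_total − R_other = 0.3174 K/W
k = L/(R·A) = 0.15/(0.3174×6.69)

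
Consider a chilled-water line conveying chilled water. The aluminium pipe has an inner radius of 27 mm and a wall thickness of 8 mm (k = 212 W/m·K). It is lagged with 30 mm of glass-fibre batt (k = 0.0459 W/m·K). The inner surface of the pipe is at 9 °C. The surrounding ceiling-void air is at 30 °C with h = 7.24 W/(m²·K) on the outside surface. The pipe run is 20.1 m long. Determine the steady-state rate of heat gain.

Treating each annulus and film as a series resistance:
R_aluminium pipe wall = ln(35/27)/(2π×212×20.1) = 9.693×10^-6 K/W
R_glass-fibre batt = ln(65/35)/(2π×0.0459×20.1) = 0.1068 K/W
R_outer film = 1/(h_o·2πr_oL) = 1/(7.24×2π×0.065×20.1) = 0.01683 K/W
R_total = 0.1236 K/W
Q = ΔT/R_total = 21/0.1236

Q ≈ 170 W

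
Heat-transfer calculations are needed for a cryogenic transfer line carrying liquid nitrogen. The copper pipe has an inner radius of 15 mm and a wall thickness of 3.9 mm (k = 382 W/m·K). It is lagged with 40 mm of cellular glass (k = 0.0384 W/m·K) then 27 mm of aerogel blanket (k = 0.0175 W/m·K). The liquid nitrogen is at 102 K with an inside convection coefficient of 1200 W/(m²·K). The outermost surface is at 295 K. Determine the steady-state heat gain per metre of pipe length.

For a radial system each layer contributes R = ln(r_out/r_in)/(2πkL); films add R = 1/(hA).
R_inner film = 1/(h_i·2πr₁L) = 1/(1200×2π×0.015×1) = 0.008842 K/W
R_copper pipe wall = ln(18.9/15)/(2π×382×1) = 9.629×10^-5 K/W
R_cellular glass = ln(58.9/18.9)/(2π×0.0384×1) = 4.711 K/W
R_aerogel blanket = ln(85.9/58.9)/(2π×0.0175×1) = 3.432 K/W
R_total = 8.152 K/W
Q = ΔT/R_total = 193/8.152

q′ ≈ 23.7 W/m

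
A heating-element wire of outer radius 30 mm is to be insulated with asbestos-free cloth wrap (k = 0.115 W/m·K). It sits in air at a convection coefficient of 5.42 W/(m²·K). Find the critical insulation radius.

r_cr ≈ 21.2 mm

For a cylinder r_cr = k/h = 0.115/5.42
r_cr = 21.2 mm; since the bare radius (30 mm) is above r_cr, any added insulation will reduce heat loss.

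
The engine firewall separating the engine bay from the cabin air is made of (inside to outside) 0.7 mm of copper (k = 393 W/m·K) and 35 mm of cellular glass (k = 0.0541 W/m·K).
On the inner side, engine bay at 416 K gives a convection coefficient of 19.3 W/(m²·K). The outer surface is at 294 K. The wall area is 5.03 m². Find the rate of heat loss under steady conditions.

Q ≈ 878 W

Thermal resistances in series:
R_inner film = 1/(h_i·A) = 1/(19.3×5.03) = 0.0103 K/W
R_copper = L/(kA) = 0.0007/(393×5.03) = 3.541×10^-7 K/W
R_cellular glass = L/(kA) = 0.035/(0.0541×5.03) = 0.1286 K/W
R_total = 0.1389 K/W
Q = ΔT / R_total = 122 / 0.1389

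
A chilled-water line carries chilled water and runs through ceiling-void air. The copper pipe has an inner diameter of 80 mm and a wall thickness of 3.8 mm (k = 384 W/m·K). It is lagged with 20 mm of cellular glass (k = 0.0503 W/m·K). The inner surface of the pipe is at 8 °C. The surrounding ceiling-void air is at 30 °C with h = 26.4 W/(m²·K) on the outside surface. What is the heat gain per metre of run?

q′ ≈ 17.1 W/m

Per-layer cylindrical resistances, series-summed:
R_copper pipe wall = ln(43.8/40)/(2π×384×1) = 3.761×10^-5 K/W
R_cellular glass = ln(63.8/43.8)/(2π×0.0503×1) = 1.19 K/W
R_outer film = 1/(h_o·2πr_oL) = 1/(26.4×2π×0.0638×1) = 0.09449 K/W
R_total = 1.285 K/W
Q = ΔT/R_total = 22/1.285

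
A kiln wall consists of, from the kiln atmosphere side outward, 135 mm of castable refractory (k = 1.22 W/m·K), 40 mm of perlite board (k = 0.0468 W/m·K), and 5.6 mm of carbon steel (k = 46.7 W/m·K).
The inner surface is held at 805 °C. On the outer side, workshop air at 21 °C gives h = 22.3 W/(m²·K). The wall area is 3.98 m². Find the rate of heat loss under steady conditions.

Q ≈ 3090 W

Thermal resistances in series:
R_castable refractory = L/(kA) = 0.135/(1.22×3.98) = 0.0278 K/W
R_perlite board = L/(kA) = 0.04/(0.0468×3.98) = 0.2147 K/W
R_carbon steel = L/(kA) = 0.0056/(46.7×3.98) = 3.013×10^-5 K/W
R_outer film = 1/(h_o·A) = 1/(22.3×3.98) = 0.01127 K/W
R_total = 0.2538 K/W
Q = ΔT / R_total = 784 / 0.2538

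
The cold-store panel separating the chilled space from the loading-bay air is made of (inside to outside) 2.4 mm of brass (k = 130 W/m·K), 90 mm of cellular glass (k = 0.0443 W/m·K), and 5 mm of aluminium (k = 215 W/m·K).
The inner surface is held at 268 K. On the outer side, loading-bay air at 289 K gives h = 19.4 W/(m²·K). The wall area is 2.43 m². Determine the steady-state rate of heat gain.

Q ≈ 24.5 W

Thermal resistances in series:
R_brass = L/(kA) = 0.0024/(130×2.43) = 7.597×10^-6 K/W
R_cellular glass = L/(kA) = 0.09/(0.0443×2.43) = 0.8361 K/W
R_aluminium = L/(kA) = 0.005/(215×2.43) = 9.57×10^-6 K/W
R_outer film = 1/(h_o·A) = 1/(19.4×2.43) = 0.02121 K/W
R_total = 0.8573 K/W
Q = ΔT / R_total = 21 / 0.8573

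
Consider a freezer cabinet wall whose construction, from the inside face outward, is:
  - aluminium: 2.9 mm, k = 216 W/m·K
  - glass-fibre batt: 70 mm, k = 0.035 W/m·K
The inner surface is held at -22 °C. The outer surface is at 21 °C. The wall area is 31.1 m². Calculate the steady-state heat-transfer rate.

Thermal resistances in series:
R_aluminium = L/(kA) = 0.0029/(216×31.1) = 4.317×10^-7 K/W
R_glass-fibre batt = L/(kA) = 0.07/(0.035×31.1) = 0.06431 K/W
R_total = 0.06431 K/W
Q = ΔT / R_total = 43 / 0.06431

Q ≈ 669 W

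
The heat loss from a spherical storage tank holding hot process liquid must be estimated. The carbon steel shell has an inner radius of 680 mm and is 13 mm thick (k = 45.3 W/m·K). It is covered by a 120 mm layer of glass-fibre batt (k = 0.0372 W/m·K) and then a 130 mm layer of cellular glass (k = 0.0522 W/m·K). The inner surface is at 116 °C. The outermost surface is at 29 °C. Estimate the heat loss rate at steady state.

For a spherical shell R = (1/r₁ − 1/r₂)/(4πk); film R = 1/(h·4πr²). In series:
R_carbon steel shell = (1/0.68 − 1/0.693)/(4π×45.3) = 4.846×10^-5 K/W
R_glass-fibre batt = (1/0.693 − 1/0.813)/(4π×0.0372) = 0.4556 K/W
R_cellular glass = (1/0.813 − 1/0.943)/(4π×0.0522) = 0.2585 K/W
R_total = 0.7142 K/W
Q = ΔT/R_total = 87/0.7142

Q ≈ 122 W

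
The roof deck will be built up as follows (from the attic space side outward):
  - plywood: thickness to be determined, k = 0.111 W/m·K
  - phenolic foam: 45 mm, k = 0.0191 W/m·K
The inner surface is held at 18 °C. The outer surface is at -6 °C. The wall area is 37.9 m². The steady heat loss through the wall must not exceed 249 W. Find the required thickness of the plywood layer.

L ≈ 144 mm

Using the resistance-network approach (series):
R_phenolic foam = L/(kA) = 0.045/(0.0191×37.9) = 0.06216 K/W
Sum of the known resistances R_other = 0.06216 K/W
Required total resistance R_tot = ΔT/Q_allow = 24/249 = 0.09639 K/W
R_plywood = R_tot − R_other = 0.03422 K/W
L = R·k·A = 0.03422×0.111×37.9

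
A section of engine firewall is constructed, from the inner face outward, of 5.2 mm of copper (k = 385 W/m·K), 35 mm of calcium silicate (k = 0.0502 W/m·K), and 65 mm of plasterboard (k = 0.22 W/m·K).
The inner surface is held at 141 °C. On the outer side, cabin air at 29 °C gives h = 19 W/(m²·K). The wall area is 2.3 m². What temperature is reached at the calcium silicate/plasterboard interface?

T ≈ 66.3 °C

Treating each layer as a thermal resistance in series:
R_copper = L/(kA) = 0.0052/(385×2.3) = 5.872×10^-6 K/W
R_calcium silicate = L/(kA) = 0.035/(0.0502×2.3) = 0.3031 K/W
R_plasterboard = L/(kA) = 0.065/(0.22×2.3) = 0.1285 K/W
R_outer film = 1/(h_o·A) = 1/(19×2.3) = 0.02288 K/W
R_total = 0.4545 K/W;  Q = ΔT/R_total = 112/0.4545 = 246.4 W
T_interface = T_inner − Q·ΣR(inner→interface) = 141 − 246×0.3031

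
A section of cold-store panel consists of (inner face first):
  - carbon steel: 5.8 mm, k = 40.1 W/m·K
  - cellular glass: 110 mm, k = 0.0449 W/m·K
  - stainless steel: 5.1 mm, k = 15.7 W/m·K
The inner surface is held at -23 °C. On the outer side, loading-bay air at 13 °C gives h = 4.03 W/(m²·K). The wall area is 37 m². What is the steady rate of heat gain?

Q ≈ 494 W

Treating each layer as a thermal resistance in series:
R_carbon steel = L/(kA) = 0.0058/(40.1×37) = 3.909×10^-6 K/W
R_cellular glass = L/(kA) = 0.11/(0.0449×37) = 0.06621 K/W
R_stainless steel = L/(kA) = 0.0051/(15.7×37) = 8.779×10^-6 K/W
R_outer film = 1/(h_o·A) = 1/(4.03×37) = 0.006706 K/W
R_total = 0.07293 K/W
Q = ΔT / R_total = 36 / 0.07293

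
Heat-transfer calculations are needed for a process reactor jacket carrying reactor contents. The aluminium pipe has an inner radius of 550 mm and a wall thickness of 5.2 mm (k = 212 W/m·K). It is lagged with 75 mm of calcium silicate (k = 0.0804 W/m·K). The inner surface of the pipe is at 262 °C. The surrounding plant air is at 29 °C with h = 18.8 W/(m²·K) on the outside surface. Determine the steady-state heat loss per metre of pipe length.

Radial resistances (cylindrical: R_cond = ln(r_o/r_i)/(2πkL), R_conv = 1/(h·2πrL)):
R_aluminium pipe wall = ln(555.2/550)/(2π×212×1) = 7.064×10^-6 K/W
R_calcium silicate = ln(630.2/555.2)/(2π×0.0804×1) = 0.2508 K/W
R_outer film = 1/(h_o·2πr_oL) = 1/(18.8×2π×0.6302×1) = 0.01343 K/W
R_total = 0.2643 K/W
Q = ΔT/R_total = 233/0.2643

q′ ≈ 882 W/m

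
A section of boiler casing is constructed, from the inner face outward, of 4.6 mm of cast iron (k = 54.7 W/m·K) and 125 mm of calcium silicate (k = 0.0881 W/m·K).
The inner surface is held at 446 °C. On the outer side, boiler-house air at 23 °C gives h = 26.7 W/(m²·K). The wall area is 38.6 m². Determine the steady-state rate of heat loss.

Q ≈ 11200 W

Model the wall as resistances in series:
R_cast iron = L/(kA) = 0.0046/(54.7×38.6) = 2.179×10^-6 K/W
R_calcium silicate = L/(kA) = 0.125/(0.0881×38.6) = 0.03676 K/W
R_outer film = 1/(h_o·A) = 1/(26.7×38.6) = 9.703×10^-4 K/W
R_total = 0.03773 K/W
Q = ΔT / R_total = 423 / 0.03773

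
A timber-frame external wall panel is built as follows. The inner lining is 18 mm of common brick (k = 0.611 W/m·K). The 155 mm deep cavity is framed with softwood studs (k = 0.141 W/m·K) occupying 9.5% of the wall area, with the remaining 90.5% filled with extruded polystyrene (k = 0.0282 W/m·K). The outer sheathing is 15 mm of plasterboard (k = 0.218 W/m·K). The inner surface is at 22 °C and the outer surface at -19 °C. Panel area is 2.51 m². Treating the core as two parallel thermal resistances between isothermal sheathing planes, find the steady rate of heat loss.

Q ≈ 25.2 W

Sheathing layers in series; stud and cavity paths in parallel between them.
R_inner = 0.018/(0.611×2.51) = 0.01174 K/W
R_stud  = 0.155/(0.141×0.095×2.51) = 4.61 K/W
R_cav   = 0.155/(0.0282×0.905×2.51) = 2.42 K/W
1/R_core = 1/R_stud + 1/R_cav → R_core = 1.587 K/W
R_outer = 0.015/(0.218×2.51) = 0.02741 K/W
R_total = 1.626 K/W
Q = ΔT/R_total = 41/1.626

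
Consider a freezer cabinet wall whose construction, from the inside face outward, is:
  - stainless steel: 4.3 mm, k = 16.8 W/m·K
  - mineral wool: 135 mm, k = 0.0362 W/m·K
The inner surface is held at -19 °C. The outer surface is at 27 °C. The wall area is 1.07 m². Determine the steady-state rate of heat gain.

Series thermal resistances:
R_stainless steel = L/(kA) = 0.0043/(16.8×1.07) = 2.392×10^-4 K/W
R_mineral wool = L/(kA) = 0.135/(0.0362×1.07) = 3.485 K/W
R_total = 3.486 K/W
Q = ΔT / R_total = 46 / 3.486

Q ≈ 13.2 W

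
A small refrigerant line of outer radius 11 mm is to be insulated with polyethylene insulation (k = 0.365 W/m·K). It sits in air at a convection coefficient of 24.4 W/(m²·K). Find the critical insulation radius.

For a cylinder r_cr = k/h = 0.365/24.4
r_cr = 15 mm; since the bare radius (11 mm) is below r_cr, adding a thin layer of insulation will *increase* heat loss.

r_cr ≈ 15 mm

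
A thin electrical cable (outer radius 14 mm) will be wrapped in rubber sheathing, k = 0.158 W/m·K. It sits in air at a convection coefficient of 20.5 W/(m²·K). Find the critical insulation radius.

r_cr ≈ 7.71 mm

For a cylinder r_cr = k/h = 0.158/20.5
r_cr = 7.71 mm; since the bare radius (14 mm) is above r_cr, any added insulation will reduce heat loss.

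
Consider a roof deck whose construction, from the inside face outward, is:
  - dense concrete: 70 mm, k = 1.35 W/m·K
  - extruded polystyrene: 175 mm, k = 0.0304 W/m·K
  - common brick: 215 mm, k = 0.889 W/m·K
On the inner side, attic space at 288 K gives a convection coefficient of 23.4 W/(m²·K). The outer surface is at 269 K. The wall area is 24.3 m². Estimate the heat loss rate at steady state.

Series thermal resistances:
R_inner film = 1/(h_i·A) = 1/(23.4×24.3) = 0.001759 K/W
R_dense concrete = L/(kA) = 0.07/(1.35×24.3) = 0.002134 K/W
R_extruded polystyrene = L/(kA) = 0.175/(0.0304×24.3) = 0.2369 K/W
R_common brick = L/(kA) = 0.215/(0.889×24.3) = 0.009952 K/W
R_total = 0.2507 K/W
Q = ΔT / R_total = 19 / 0.2507

Q ≈ 75.8 W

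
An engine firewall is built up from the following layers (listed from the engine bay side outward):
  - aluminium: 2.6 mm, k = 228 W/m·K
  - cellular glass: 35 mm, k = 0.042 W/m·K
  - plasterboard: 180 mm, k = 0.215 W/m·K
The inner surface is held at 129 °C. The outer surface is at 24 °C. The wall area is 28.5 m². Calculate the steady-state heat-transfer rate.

Series thermal resistances:
R_aluminium = L/(kA) = 0.0026/(228×28.5) = 4.001×10^-7 K/W
R_cellular glass = L/(kA) = 0.035/(0.042×28.5) = 0.02924 K/W
R_plasterboard = L/(kA) = 0.18/(0.215×28.5) = 0.02938 K/W
R_total = 0.05862 K/W
Q = ΔT / R_total = 105 / 0.05862

Q ≈ 1790 W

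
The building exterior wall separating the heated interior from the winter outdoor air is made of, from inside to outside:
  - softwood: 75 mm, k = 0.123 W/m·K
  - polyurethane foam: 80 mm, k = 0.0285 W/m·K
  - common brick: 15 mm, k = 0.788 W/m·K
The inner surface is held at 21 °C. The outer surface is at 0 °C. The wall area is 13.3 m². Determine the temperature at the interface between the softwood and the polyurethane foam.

T ≈ 17.3 °C

Series thermal resistances:
R_softwood = L/(kA) = 0.075/(0.123×13.3) = 0.04585 K/W
R_polyurethane foam = L/(kA) = 0.08/(0.0285×13.3) = 0.2111 K/W
R_common brick = L/(kA) = 0.015/(0.788×13.3) = 0.001431 K/W
R_total = 0.2583 K/W;  Q = ΔT/R_total = 21/0.2583 = 81.29 W
T_interface = T_inner − Q·ΣR(inner→interface) = 21 − 81.3×0.04585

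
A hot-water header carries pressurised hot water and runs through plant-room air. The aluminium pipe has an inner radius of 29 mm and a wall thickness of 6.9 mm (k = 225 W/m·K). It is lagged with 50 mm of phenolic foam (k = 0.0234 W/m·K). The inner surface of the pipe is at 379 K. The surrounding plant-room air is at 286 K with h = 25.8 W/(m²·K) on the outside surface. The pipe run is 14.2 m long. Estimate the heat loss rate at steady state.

Per-layer cylindrical resistances, series-summed:
R_aluminium pipe wall = ln(35.9/29)/(2π×225×14.2) = 1.063×10^-5 K/W
R_phenolic foam = ln(85.9/35.9)/(2π×0.0234×14.2) = 0.4179 K/W
R_outer film = 1/(h_o·2πr_oL) = 1/(25.8×2π×0.0859×14.2) = 0.005057 K/W
R_total = 0.423 K/W
Q = ΔT/R_total = 93/0.423

Q ≈ 220 W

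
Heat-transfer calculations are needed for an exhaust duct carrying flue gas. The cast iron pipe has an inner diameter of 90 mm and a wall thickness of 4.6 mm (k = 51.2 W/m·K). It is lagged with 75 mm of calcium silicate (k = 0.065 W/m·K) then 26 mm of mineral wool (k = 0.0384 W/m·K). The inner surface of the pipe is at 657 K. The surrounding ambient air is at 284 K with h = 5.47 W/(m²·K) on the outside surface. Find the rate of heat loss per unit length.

q′ ≈ 115 W/m

Treating each annulus and film as a series resistance:
R_cast iron pipe wall = ln(49.6/45)/(2π×51.2×1) = 3.025×10^-4 K/W
R_calcium silicate = ln(124.6/49.6)/(2π×0.065×1) = 2.255 K/W
R_mineral wool = ln(150.6/124.6)/(2π×0.0384×1) = 0.7855 K/W
R_outer film = 1/(h_o·2πr_oL) = 1/(5.47×2π×0.1506×1) = 0.1932 K/W
R_total = 3.234 K/W
Q = ΔT/R_total = 373/3.234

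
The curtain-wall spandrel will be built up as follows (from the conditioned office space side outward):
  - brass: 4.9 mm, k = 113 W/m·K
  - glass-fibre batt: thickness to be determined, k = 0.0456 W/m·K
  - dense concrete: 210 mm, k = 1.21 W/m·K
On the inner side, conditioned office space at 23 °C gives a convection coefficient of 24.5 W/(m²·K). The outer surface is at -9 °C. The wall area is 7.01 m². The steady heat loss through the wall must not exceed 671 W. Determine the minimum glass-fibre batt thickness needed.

L ≈ 5.47 mm

Model the wall as resistances in series:
R_inner film = 1/(h_i·A) = 1/(24.5×7.01) = 0.005823 K/W
R_brass = L/(kA) = 0.0049/(113×7.01) = 6.186×10^-6 K/W
R_dense concrete = L/(kA) = 0.21/(1.21×7.01) = 0.02476 K/W
Sum of the known resistances R_other = 0.03059 K/W
Required total resistance R_tot = ΔT/Q_allow = 32/671 = 0.04769 K/W
R_glass-fibre batt = R_tot − R_other = 0.0171 K/W
L = R·k·A = 0.0171×0.0456×7.01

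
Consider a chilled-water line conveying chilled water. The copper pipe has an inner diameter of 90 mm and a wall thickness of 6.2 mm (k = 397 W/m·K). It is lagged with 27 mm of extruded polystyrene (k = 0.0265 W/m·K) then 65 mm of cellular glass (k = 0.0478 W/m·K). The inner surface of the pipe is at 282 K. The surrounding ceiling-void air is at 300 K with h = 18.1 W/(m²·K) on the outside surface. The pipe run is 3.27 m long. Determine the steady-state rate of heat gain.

Q ≈ 12.7 W

Per-layer cylindrical resistances, series-summed:
R_copper pipe wall = ln(51.2/45)/(2π×397×3.27) = 1.582×10^-5 K/W
R_extruded polystyrene = ln(78.2/51.2)/(2π×0.0265×3.27) = 0.7779 K/W
R_cellular glass = ln(143.2/78.2)/(2π×0.0478×3.27) = 0.616 K/W
R_outer film = 1/(h_o·2πr_oL) = 1/(18.1×2π×0.1432×3.27) = 0.01878 K/W
R_total = 1.413 K/W
Q = ΔT/R_total = 18/1.413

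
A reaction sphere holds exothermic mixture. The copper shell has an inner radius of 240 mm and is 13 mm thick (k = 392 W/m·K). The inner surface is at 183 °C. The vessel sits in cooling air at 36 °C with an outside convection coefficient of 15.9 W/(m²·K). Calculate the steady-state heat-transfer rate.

Q ≈ 1880 W

Spherical conduction: R = (1/r_in − 1/r_out)/(4πk) per layer; series-sum.
R_copper shell = (1/0.24 − 1/0.253)/(4π×392) = 4.346×10^-5 K/W
R_outer film = 1/(h·4πr_o²) = 1/(15.9×4π×0.253²) = 0.07819 K/W
R_total = 0.07823 K/W
Q = ΔT/R_total = 147/0.07823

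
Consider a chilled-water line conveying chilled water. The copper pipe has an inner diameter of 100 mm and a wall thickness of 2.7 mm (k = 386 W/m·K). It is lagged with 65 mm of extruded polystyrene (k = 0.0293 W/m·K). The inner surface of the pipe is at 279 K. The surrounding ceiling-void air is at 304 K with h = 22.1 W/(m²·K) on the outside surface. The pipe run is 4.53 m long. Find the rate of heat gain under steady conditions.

Q ≈ 25.6 W

Per-layer cylindrical resistances, series-summed:
R_copper pipe wall = ln(52.7/50)/(2π×386×4.53) = 4.787×10^-6 K/W
R_extruded polystyrene = ln(117.7/52.7)/(2π×0.0293×4.53) = 0.9635 K/W
R_outer film = 1/(h_o·2πr_oL) = 1/(22.1×2π×0.1177×4.53) = 0.01351 K/W
R_total = 0.977 K/W
Q = ΔT/R_total = 25/0.977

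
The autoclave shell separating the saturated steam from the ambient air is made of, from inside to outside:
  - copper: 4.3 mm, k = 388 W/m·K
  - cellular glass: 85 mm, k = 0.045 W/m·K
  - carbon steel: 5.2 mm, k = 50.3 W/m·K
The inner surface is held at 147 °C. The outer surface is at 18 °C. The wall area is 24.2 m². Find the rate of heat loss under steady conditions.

Series thermal resistances:
R_copper = L/(kA) = 0.0043/(388×24.2) = 4.58×10^-7 K/W
R_cellular glass = L/(kA) = 0.085/(0.045×24.2) = 0.07805 K/W
R_carbon steel = L/(kA) = 0.0052/(50.3×24.2) = 4.272×10^-6 K/W
R_total = 0.07806 K/W
Q = ΔT / R_total = 129 / 0.07806

Q ≈ 1650 W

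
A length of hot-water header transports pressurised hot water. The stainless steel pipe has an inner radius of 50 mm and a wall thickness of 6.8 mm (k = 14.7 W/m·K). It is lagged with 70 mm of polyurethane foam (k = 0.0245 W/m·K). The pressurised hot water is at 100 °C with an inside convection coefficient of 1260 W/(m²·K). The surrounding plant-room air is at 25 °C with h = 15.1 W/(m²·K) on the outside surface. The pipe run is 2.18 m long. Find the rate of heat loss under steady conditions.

Q ≈ 30.8 W

Treating each annulus and film as a series resistance:
R_inner film = 1/(h_i·2πr₁L) = 1/(1260×2π×0.05×2.18) = 0.001159 K/W
R_stainless steel pipe wall = ln(56.8/50)/(2π×14.7×2.18) = 6.333×10^-4 K/W
R_polyurethane foam = ln(126.8/56.8)/(2π×0.0245×2.18) = 2.393 K/W
R_outer film = 1/(h_o·2πr_oL) = 1/(15.1×2π×0.1268×2.18) = 0.03813 K/W
R_total = 2.433 K/W
Q = ΔT/R_total = 75/2.433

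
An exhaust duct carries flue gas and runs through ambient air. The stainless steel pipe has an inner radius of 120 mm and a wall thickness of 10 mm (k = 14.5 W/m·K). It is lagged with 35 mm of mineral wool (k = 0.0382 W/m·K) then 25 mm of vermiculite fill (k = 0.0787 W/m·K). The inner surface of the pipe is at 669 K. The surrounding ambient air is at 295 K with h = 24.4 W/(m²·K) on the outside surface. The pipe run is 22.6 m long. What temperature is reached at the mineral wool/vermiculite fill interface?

T ≈ 386 K

Cylindrical conduction, so R = ln(r₂/r₁)/(2πkL) per layer, in series:
R_stainless steel pipe wall = ln(130/120)/(2π×14.5×22.6) = 3.887×10^-5 K/W
R_mineral wool = ln(165/130)/(2π×0.0382×22.6) = 0.04395 K/W
R_vermiculite fill = ln(190/165)/(2π×0.0787×22.6) = 0.01262 K/W
R_outer film = 1/(h_o·2πr_oL) = 1/(24.4×2π×0.19×22.6) = 0.001519 K/W
R_total = 0.05813 K/W
Q = ΔT/R_total = 374/0.05813
Q = 6430 W
T_interface = T_inner − Q·ΣR(inner→interface) = 669 − 6430×0.04399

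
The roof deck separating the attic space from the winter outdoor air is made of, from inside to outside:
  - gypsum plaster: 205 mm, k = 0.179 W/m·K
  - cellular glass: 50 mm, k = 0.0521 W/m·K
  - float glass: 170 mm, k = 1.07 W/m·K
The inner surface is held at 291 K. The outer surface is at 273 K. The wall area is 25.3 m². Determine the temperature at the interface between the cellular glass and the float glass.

T ≈ 274 K

Series thermal resistances:
R_gypsum plaster = L/(kA) = 0.205/(0.179×25.3) = 0.04527 K/W
R_cellular glass = L/(kA) = 0.05/(0.0521×25.3) = 0.03793 K/W
R_float glass = L/(kA) = 0.17/(1.07×25.3) = 0.00628 K/W
R_total = 0.08948 K/W;  Q = ΔT/R_total = 18/0.08948 = 201.2 W
T_interface = T_inner − Q·ΣR(inner→interface) = 291 − 201×0.0832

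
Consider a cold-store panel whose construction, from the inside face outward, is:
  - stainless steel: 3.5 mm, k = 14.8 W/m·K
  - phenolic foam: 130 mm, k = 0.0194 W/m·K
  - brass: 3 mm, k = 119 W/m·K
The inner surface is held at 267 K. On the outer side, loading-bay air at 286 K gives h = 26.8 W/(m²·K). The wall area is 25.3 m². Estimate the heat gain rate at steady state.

Q ≈ 71.3 W

Series thermal resistances:
R_stainless steel = L/(kA) = 0.0035/(14.8×25.3) = 9.347×10^-6 K/W
R_phenolic foam = L/(kA) = 0.13/(0.0194×25.3) = 0.2649 K/W
R_brass = L/(kA) = 0.003/(119×25.3) = 9.964×10^-7 K/W
R_outer film = 1/(h_o·A) = 1/(26.8×25.3) = 0.001475 K/W
R_total = 0.2663 K/W
Q = ΔT / R_total = 19 / 0.2663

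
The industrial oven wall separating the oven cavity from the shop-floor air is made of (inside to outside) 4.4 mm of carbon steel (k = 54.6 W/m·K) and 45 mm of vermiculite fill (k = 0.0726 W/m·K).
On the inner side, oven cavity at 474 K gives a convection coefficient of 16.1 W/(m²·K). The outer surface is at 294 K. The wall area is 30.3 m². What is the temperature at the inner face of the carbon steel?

T ≈ 458 K

Using the resistance-network approach (series):
R_inner film = 1/(h_i·A) = 1/(16.1×30.3) = 0.00205 K/W
R_carbon steel = L/(kA) = 0.0044/(54.6×30.3) = 2.66×10^-6 K/W
R_vermiculite fill = L/(kA) = 0.045/(0.0726×30.3) = 0.02046 K/W
R_total = 0.02251 K/W;  Q = ΔT/R_total = 180/0.02251 = 7997 W
T_interface = T_inner − Q·ΣR(inner→interface) = 474 − 8000×0.00205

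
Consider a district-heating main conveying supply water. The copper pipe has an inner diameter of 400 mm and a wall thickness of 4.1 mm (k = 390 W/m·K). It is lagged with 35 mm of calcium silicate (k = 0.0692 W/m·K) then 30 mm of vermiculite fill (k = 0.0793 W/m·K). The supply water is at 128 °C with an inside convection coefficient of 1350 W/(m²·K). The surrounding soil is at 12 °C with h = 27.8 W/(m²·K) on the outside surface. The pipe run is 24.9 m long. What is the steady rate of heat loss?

Cylindrical conduction, so R = ln(r₂/r₁)/(2πkL) per layer, in series:
R_inner film = 1/(h_i·2πr₁L) = 1/(1350×2π×0.2×24.9) = 2.367×10^-5 K/W
R_copper pipe wall = ln(204.1/200)/(2π×390×24.9) = 3.326×10^-7 K/W
R_calcium silicate = ln(239.1/204.1)/(2π×0.0692×24.9) = 0.01462 K/W
R_vermiculite fill = ln(269.1/239.1)/(2π×0.0793×24.9) = 0.009527 K/W
R_outer film = 1/(h_o·2πr_oL) = 1/(27.8×2π×0.2691×24.9) = 8.544×10^-4 K/W
R_total = 0.02502 K/W
Q = ΔT/R_total = 116/0.02502

Q ≈ 4640 W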